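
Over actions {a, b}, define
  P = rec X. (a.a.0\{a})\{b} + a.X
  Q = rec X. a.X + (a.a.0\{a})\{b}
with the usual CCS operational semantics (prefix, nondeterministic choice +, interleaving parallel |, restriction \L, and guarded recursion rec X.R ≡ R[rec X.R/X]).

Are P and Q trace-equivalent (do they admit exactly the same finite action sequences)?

LTS(P): 3 reachable states
  m0 = rec X. (a.a.0\{a})\{b} + a.X :: —a→ m0, —a→ m1
  m1 = (a.0\{a})\{b} :: —a→ m2
  m2 = 0\{a}\{b} :: ∅
LTS(Q): 3 reachable states
  n0 = rec X. a.X + (a.a.0\{a})\{b} :: —a→ n0, —a→ n1
  n1 = (a.0\{a})\{b} :: —a→ n2
  n2 = 0\{a}\{b} :: ∅
Coarsest stable partition (strong bisimilarity classes):
  B0 = {m0, n0}
  B1 = {m1, n1}
  B2 = {m2, n2}
m0 ∈ B0, n0 ∈ B0 → same block
Bisimilar ⇒ trace-equivalent.

traces(P) = traces(Q)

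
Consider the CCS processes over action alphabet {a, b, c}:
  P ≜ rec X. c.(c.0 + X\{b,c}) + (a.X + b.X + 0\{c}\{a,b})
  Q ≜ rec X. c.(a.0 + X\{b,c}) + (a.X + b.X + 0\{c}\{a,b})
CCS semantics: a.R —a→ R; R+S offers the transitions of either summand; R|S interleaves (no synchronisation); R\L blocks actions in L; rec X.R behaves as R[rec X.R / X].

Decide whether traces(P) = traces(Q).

NO — witness ⟨cc⟩

Reachable graph of P (4 states):
  p0 = rec X. c.(c.0 + X\{b,c}) + (a.X + b.X + 0\{c}\{a,b}) → —a→ p0, —b→ p0, —c→ p1
  p1 = c.0 + (rec X. c.(c.0 + X\{b,c}) + (a.X + b.X + 0\{c}\{a,b}))\{b,c} → —a→ p2, —c→ p3
  p2 = (rec X. c.(c.0 + X\{b,c}) + (a.X + b.X + 0\{c}\{a,b}))\{b,c} → —a→ p2
  p3 = 0 → ·
Reachable graph of Q (4 states):
  q0 = rec X. c.(a.0 + X\{b,c}) + (a.X + b.X + 0\{c}\{a,b}) → —a→ q0, —b→ q0, —c→ q1
  q1 = a.0 + (rec X. c.(a.0 + X\{b,c}) + (a.X + b.X + 0\{c}\{a,b}))\{b,c} → —a→ q2, —a→ q3
  q2 = (rec X. c.(a.0 + X\{b,c}) + (a.X + b.X + 0\{c}\{a,b}))\{b,c} → —a→ q2
  q3 = 0 → ·
Executing cc from P (initial set {p0}):
  after c @ step 1: {p1}
  after c @ step 2: {p3}
  P completes σ.
Executing cc from Q (initial set {q0}):
  after c @ step 1: {q1}
  after c @ step 2: ∅ (Q stuck)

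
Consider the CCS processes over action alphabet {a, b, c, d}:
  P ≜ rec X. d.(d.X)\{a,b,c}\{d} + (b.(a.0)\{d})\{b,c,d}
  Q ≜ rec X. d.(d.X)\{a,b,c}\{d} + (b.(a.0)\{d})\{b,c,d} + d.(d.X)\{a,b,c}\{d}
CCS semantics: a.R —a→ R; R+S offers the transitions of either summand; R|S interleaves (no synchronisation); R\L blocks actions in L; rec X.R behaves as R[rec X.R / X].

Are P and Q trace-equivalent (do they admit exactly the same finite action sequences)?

P's transition system — 2 states:
  p0 = rec X. d.(d.X)\{a,b,c}\{d} + (b.(a.0)\{d})\{b,c,d} ⊢ --d--▸ p1
  p1 = (d.(rec X. d.(d.X)\{a,b,c}\{d} + (b.(a.0)\{d})\{b,c,d}))\{a,b,c}\{d} ⊢ (no moves)
Q's transition system — 2 states:
  q0 = rec X. d.(d.X)\{a,b,c}\{d} + (b.(a.0)\{d})\{b,c,d} + d.(d.X)\{a,b,c}\{d} ⊢ --d--▸ q1
  q1 = (d.(rec X. d.(d.X)\{a,b,c}\{d} + (b.(a.0)\{d})\{b,c,d} + d.(d.X)\{a,b,c}\{d}))\{a,b,c}\{d} ⊢ (no moves)
Partition-refinement fixed point:
  B0 = {p0, q0}
  B1 = {p1, q1}
p0 ∈ B0, q0 ∈ B0 → same block
Bisimilar ⇒ trace-equivalent.

traces(P) = traces(Q)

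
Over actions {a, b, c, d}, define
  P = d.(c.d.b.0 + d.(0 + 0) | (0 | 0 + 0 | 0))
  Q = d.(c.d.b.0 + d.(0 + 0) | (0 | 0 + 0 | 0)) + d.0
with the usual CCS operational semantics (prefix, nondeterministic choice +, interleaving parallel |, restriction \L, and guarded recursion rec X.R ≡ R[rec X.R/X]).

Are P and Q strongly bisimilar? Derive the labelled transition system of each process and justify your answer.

LTS(P): 6 reachable states
  u0 = d.(c.d.b.0 + d.(0 + 0) | (0 | 0 + 0 | 0)) | --d--▸ u1
  u1 = c.d.b.0 + d.(0 + 0) | (0 | 0 + 0 | 0) | --c--▸ u2, --d--▸ u3
  u2 = d.b.0 | --d--▸ u4
  u3 = (0 + 0) | (0 | 0 + 0 | 0) | (no moves)
  u4 = b.0 | --b--▸ u5
  u5 = 0 | (no moves)
LTS(Q): 6 reachable states
  v0 = d.(c.d.b.0 + d.(0 + 0) | (0 | 0 + 0 | 0)) + d.0 | --d--▸ v1, --d--▸ v2
  v1 = 0 | (no moves)
  v2 = c.d.b.0 + d.(0 + 0) | (0 | 0 + 0 | 0) | --c--▸ v3, --d--▸ v4
  v3 = d.b.0 | --d--▸ v5
  v4 = (0 + 0) | (0 | 0 + 0 | 0) | (no moves)
  v5 = b.0 | --b--▸ v1
Partition-refinement fixed point:
  B0 = {u0}
  B1 = {u1, v2}
  B2 = {u2, v3}
  B3 = {u4, v5}
  B4 = {u3, u5, v1, v4}
  B5 = {v0}
u0 ∈ B0, v0 ∈ B5 → different blocks

P ≁ Q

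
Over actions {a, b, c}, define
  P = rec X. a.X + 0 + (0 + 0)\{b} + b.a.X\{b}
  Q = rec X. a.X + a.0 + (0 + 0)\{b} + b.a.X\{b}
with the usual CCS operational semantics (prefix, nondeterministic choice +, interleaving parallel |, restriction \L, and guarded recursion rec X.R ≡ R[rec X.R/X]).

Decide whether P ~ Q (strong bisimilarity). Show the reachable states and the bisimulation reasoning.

Reachable graph of P (3 states):
  u0 = rec X. a.X + 0 + (0 + 0)\{b} + b.a.X\{b} :: --a--▸ u0, --b--▸ u1
  u1 = a.(rec X. a.X + 0 + (0 + 0)\{b} + b.a.X\{b})\{b} :: --a--▸ u2
  u2 = (rec X. a.X + 0 + (0 + 0)\{b} + b.a.X\{b})\{b} :: --a--▸ u2
Reachable graph of Q (5 states):
  v0 = rec X. a.X + a.0 + (0 + 0)\{b} + b.a.X\{b} :: --a--▸ v0, --a--▸ v1, --b--▸ v2
  v1 = 0 :: ·
  v2 = a.(rec X. a.X + a.0 + (0 + 0)\{b} + b.a.X\{b})\{b} :: --a--▸ v3
  v3 = (rec X. a.X + a.0 + (0 + 0)\{b} + b.a.X\{b})\{b} :: --a--▸ v3, --a--▸ v4
  v4 = 0\{b} :: ·
Partition-refinement fixed point:
  B0 = {u0}
  B1 = {u1, u2}
  B2 = {v0}
  B3 = {v1, v4}
  B4 = {v2}
  B5 = {v3}
u0 ∈ B0, v0 ∈ B2 → different blocks

not bisimilar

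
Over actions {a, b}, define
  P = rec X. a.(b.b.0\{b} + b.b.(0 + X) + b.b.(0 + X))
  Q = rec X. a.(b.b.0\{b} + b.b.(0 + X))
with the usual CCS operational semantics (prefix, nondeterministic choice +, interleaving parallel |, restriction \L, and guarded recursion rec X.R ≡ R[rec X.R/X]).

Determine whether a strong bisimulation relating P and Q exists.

LTS(P): 6 reachable states
  u0 = rec X. a.(b.b.0\{b} + b.b.(0 + X) + b.b.(0 + X)) → -a-> u1
  u1 = b.b.0\{b} + b.b.(0 + (rec X. a.(b.b.0\{b} + b.b.(0 + X) + b.b.(0 + X)))) + b.b.(0 + (rec X. a.(b.b.0\{b} + b.b.(0 + X) + b.b.(0 + X)))) → -b-> u2, -b-> u3
  u2 = b.(0 + (rec X. a.(b.b.0\{b} + b.b.(0 + X) + b.b.(0 + X)))) → -b-> u4
  u3 = b.0\{b} → -b-> u5
  u4 = 0 + (rec X. a.(b.b.0\{b} + b.b.(0 + X) + b.b.(0 + X))) → -a-> u1
  u5 = 0\{b} → ∅
LTS(Q): 6 reachable states
  v0 = rec X. a.(b.b.0\{b} + b.b.(0 + X)) → -a-> v1
  v1 = b.b.0\{b} + b.b.(0 + (rec X. a.(b.b.0\{b} + b.b.(0 + X)))) → -b-> v2, -b-> v3
  v2 = b.(0 + (rec X. a.(b.b.0\{b} + b.b.(0 + X)))) → -b-> v4
  v3 = b.0\{b} → -b-> v5
  v4 = 0 + (rec X. a.(b.b.0\{b} + b.b.(0 + X))) → -a-> v1
  v5 = 0\{b} → ∅
Bisimilarity quotient blocks:
  B0 = {u0, u4, v0, v4}
  B1 = {u1, v1}
  B2 = {u2, v2}
  B3 = {u3, v3}
  B4 = {u5, v5}
u0 ∈ B0, v0 ∈ B0 → same block

bisimilar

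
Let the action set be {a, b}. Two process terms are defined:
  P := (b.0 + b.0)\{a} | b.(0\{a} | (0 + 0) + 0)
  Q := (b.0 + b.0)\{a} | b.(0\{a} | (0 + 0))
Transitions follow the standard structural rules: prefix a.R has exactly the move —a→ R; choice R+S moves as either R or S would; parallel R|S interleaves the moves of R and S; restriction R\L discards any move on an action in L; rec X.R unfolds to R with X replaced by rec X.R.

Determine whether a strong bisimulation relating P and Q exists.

Reachable graph of P (4 states):
  m0 = (b.0 + b.0)\{a} | b.(0\{a} | (0 + 0) + 0) ⊢ =b=> m1, =b=> m2
  m1 = (b.0 + b.0)\{a} | (0\{a} | (0 + 0) + 0) ⊢ =b=> m3
  m2 = 0\{a} | b.(0\{a} | (0 + 0) + 0) ⊢ =b=> m3
  m3 = 0\{a} | (0\{a} | (0 + 0) + 0) ⊢ ∅
Reachable graph of Q (4 states):
  n0 = (b.0 + b.0)\{a} | b.(0\{a} | (0 + 0)) ⊢ =b=> n1, =b=> n2
  n1 = (b.0 + b.0)\{a} | (0\{a} | (0 + 0)) ⊢ =b=> n3
  n2 = 0\{a} | b.(0\{a} | (0 + 0)) ⊢ =b=> n3
  n3 = 0\{a} | (0\{a} | (0 + 0)) ⊢ ∅
Bisimilarity quotient blocks:
  B0 = {m0, n0}
  B1 = {m1, m2, n1, n2}
  B2 = {m3, n3}
m0 ∈ B0, n0 ∈ B0 → same block

bisimilar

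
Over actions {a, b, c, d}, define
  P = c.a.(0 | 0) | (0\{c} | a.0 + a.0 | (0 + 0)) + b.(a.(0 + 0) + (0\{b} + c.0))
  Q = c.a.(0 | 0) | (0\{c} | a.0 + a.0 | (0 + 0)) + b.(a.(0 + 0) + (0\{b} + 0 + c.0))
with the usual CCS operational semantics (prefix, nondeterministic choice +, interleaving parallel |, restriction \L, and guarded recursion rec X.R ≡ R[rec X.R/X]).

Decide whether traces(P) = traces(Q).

P's transition system — 12 states:
  m0 = c.a.(0 | 0) | (0\{c} | a.0 + a.0 | (0 + 0)) + b.(a.(0 + 0) + (0\{b} + c.0)) has moves —a→ m1, —a→ m2, —b→ m3, —c→ m4
  m1 = c.a.(0 | 0) | (0 | (0 + 0)) has moves —c→ m5
  m2 = c.a.(0 | 0) | (0\{c} | 0) has moves —c→ m6
  m3 = a.(0 + 0) + (0\{b} + c.0) has moves —a→ m7, —c→ m8
  m4 = a.(0 | 0) | (0\{c} | a.0 + a.0 | (0 + 0)) has moves —a→ m5, —a→ m6, —a→ m9
  m5 = a.(0 | 0) | (0 | (0 + 0)) has moves —a→ m10
  m6 = a.(0 | 0) | (0\{c} | 0) has moves —a→ m11
  m7 = 0 + 0 has moves ∅
  m8 = 0 has moves ∅
  m9 = 0 | 0 | (0\{c} | a.0 + a.0 | (0 + 0)) has moves —a→ m10, —a→ m11
  m10 = 0 | 0 | (0 | (0 + 0)) has moves ∅
  m11 = 0 | 0 | (0\{c} | 0) has moves ∅
Q's transition system — 12 states:
  n0 = c.a.(0 | 0) | (0\{c} | a.0 + a.0 | (0 + 0)) + b.(a.(0 + 0) + (0\{b} + 0 + c.0)) has moves —a→ n1, —a→ n2, —b→ n3, —c→ n4
  n1 = c.a.(0 | 0) | (0 | (0 + 0)) has moves —c→ n5
  n2 = c.a.(0 | 0) | (0\{c} | 0) has moves —c→ n6
  n3 = a.(0 + 0) + (0\{b} + 0 + c.0) has moves —a→ n7, —c→ n8
  n4 = a.(0 | 0) | (0\{c} | a.0 + a.0 | (0 + 0)) has moves —a→ n5, —a→ n6, —a→ n9
  n5 = a.(0 | 0) | (0 | (0 + 0)) has moves —a→ n10
  n6 = a.(0 | 0) | (0\{c} | 0) has moves —a→ n11
  n7 = 0 + 0 has moves ∅
  n8 = 0 has moves ∅
  n9 = 0 | 0 | (0\{c} | a.0 + a.0 | (0 + 0)) has moves —a→ n10, —a→ n11
  n10 = 0 | 0 | (0 | (0 + 0)) has moves ∅
  n11 = 0 | 0 | (0\{c} | 0) has moves ∅
Bisimilarity quotient blocks:
  B0 = {m0, n0}
  B1 = {m4, n4}
  B2 = {m5, m6, m9, n5, n6, n9}
  B3 = {m10, m11, m7, m8, n10, n11, n7, n8}
  B4 = {m3, n3}
  B5 = {m1, m2, n1, n2}
m0 ∈ B0, n0 ∈ B0 → same block
Bisimilar ⇒ trace-equivalent.

YES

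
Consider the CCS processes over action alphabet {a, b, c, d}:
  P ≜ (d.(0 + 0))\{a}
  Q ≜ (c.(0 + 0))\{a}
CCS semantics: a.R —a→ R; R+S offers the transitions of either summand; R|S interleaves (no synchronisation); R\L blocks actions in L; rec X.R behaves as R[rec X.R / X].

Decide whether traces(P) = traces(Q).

trace-distinct — witness ⟨d⟩

P's transition system — 2 states:
  s0 = (d.(0 + 0))\{a} | —d→ s1
  s1 = (0 + 0)\{a} | ∅
Q's transition system — 2 states:
  t0 = (c.(0 + 0))\{a} | —c→ t1
  t1 = (0 + 0)\{a} | ∅
Executing d from P (initial set {s0}):
  step 1 (d): {s1}
  P completes σ.
Executing d from Q (initial set {t0}):
  step 1 (d): no successor for Q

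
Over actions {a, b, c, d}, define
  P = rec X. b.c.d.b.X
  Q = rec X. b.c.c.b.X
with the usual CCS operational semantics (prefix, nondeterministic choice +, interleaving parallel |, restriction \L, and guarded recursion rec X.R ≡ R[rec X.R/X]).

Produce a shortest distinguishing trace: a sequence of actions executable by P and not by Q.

P's transition system — 4 states:
  p0 = rec X. b.c.d.b.X ⊢ -b-> p1
  p1 = c.d.b.(rec X. b.c.d.b.X) ⊢ -c-> p2
  p2 = d.b.(rec X. b.c.d.b.X) ⊢ -d-> p3
  p3 = b.(rec X. b.c.d.b.X) ⊢ -b-> p0
Q's transition system — 4 states:
  q0 = rec X. b.c.c.b.X ⊢ -b-> q1
  q1 = c.c.b.(rec X. b.c.c.b.X) ⊢ -c-> q2
  q2 = c.b.(rec X. b.c.c.b.X) ⊢ -c-> q3
  q3 = b.(rec X. b.c.c.b.X) ⊢ -b-> q0
Run σ = ⟨bcd⟩ on P: start {p0}
  [1] b ⇒ {p1}
  [2] c ⇒ {p2}
  [3] d ⇒ {p3}
  ✓ P
Run σ = ⟨bcd⟩ on Q: start {q0}
  [1] b ⇒ {q1}
  [2] c ⇒ {q2}
  [3] d ⇒ no successor for Q

bcd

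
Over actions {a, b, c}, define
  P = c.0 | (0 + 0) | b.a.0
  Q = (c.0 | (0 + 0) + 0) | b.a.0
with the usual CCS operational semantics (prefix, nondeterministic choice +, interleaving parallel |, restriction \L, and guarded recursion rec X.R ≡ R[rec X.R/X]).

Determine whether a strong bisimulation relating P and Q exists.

bisimilar

LTS(P): 6 reachable states
  u0 = c.0 | (0 + 0) | b.a.0 has moves —b→ u1, —c→ u2
  u1 = c.0 | (0 + 0) | a.0 has moves —a→ u3, —c→ u4
  u2 = 0 | (0 + 0) | b.a.0 has moves —b→ u4
  u3 = c.0 | (0 + 0) | 0 has moves —c→ u5
  u4 = 0 | (0 + 0) | a.0 has moves —a→ u5
  u5 = 0 | (0 + 0) | 0 has moves (no moves)
LTS(Q): 6 reachable states
  v0 = (c.0 | (0 + 0) + 0) | b.a.0 has moves —b→ v1, —c→ v2
  v1 = (c.0 | (0 + 0) + 0) | a.0 has moves —a→ v3, —c→ v4
  v2 = 0 | (0 + 0) | b.a.0 has moves —b→ v4
  v3 = (c.0 | (0 + 0) + 0) | 0 has moves —c→ v5
  v4 = 0 | (0 + 0) | a.0 has moves —a→ v5
  v5 = 0 | (0 + 0) | 0 has moves (no moves)
Coarsest stable partition (strong bisimilarity classes):
  B0 = {u0, v0}
  B1 = {u1, v1}
  B2 = {u3, v3}
  B3 = {u5, v5}
  B4 = {u4, v4}
  B5 = {u2, v2}
u0 ∈ B0, v0 ∈ B0 → same block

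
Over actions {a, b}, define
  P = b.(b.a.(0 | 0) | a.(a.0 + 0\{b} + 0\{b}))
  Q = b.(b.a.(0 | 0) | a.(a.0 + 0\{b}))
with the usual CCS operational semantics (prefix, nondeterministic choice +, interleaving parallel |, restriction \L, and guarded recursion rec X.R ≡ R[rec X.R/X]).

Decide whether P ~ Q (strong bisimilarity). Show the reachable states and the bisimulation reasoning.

LTS(P): 10 reachable states
  m0 = b.(b.a.(0 | 0) | a.(a.0 + 0\{b} + 0\{b})) :: —b→ m1
  m1 = b.a.(0 | 0) | a.(a.0 + 0\{b} + 0\{b}) :: —a→ m2, —b→ m3
  m2 = b.a.(0 | 0) | (a.0 + 0\{b} + 0\{b}) :: —a→ m4, —b→ m5
  m3 = a.(0 | 0) | a.(a.0 + 0\{b} + 0\{b}) :: —a→ m5, —a→ m6
  m4 = b.a.(0 | 0) | 0 :: —b→ m7
  m5 = a.(0 | 0) | (a.0 + 0\{b} + 0\{b}) :: —a→ m7, —a→ m8
  m6 = 0 | 0 | a.(a.0 + 0\{b} + 0\{b}) :: —a→ m8
  m7 = a.(0 | 0) | 0 :: —a→ m9
  m8 = 0 | 0 | (a.0 + 0\{b} + 0\{b}) :: —a→ m9
  m9 = 0 | 0 | 0 :: ∅
LTS(Q): 10 reachable states
  n0 = b.(b.a.(0 | 0) | a.(a.0 + 0\{b})) :: —b→ n1
  n1 = b.a.(0 | 0) | a.(a.0 + 0\{b}) :: —a→ n2, —b→ n3
  n2 = b.a.(0 | 0) | (a.0 + 0\{b}) :: —a→ n4, —b→ n5
  n3 = a.(0 | 0) | a.(a.0 + 0\{b}) :: —a→ n5, —a→ n6
  n4 = b.a.(0 | 0) | 0 :: —b→ n7
  n5 = a.(0 | 0) | (a.0 + 0\{b}) :: —a→ n7, —a→ n8
  n6 = 0 | 0 | a.(a.0 + 0\{b}) :: —a→ n8
  n7 = a.(0 | 0) | 0 :: —a→ n9
  n8 = 0 | 0 | (a.0 + 0\{b}) :: —a→ n9
  n9 = 0 | 0 | 0 :: ∅
Coarsest stable partition (strong bisimilarity classes):
  B0 = {m0, n0}
  B1 = {m1, n1}
  B2 = {m2, n2}
  B3 = {m5, m6, n5, n6}
  B4 = {m7, m8, n7, n8}
  B5 = {m9, n9}
  B6 = {m4, n4}
  B7 = {m3, n3}
m0 ∈ B0, n0 ∈ B0 → same block

P ~ Q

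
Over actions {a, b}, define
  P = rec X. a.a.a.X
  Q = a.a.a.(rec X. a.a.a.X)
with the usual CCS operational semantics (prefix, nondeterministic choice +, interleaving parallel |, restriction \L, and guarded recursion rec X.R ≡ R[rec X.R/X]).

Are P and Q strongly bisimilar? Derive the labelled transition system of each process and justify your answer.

P's transition system — 3 states:
  s0 = rec X. a.a.a.X ⊢ --a--▸ s1
  s1 = a.a.(rec X. a.a.a.X) ⊢ --a--▸ s2
  s2 = a.(rec X. a.a.a.X) ⊢ --a--▸ s0
Q's transition system — 4 states:
  t0 = a.a.a.(rec X. a.a.a.X) ⊢ --a--▸ t1
  t1 = a.a.(rec X. a.a.a.X) ⊢ --a--▸ t2
  t2 = a.(rec X. a.a.a.X) ⊢ --a--▸ t3
  t3 = rec X. a.a.a.X ⊢ --a--▸ t1
Bisimilarity quotient blocks:
  B0 = {s0, s1, s2, t0, t1, t2, t3}
s0 ∈ B0, t0 ∈ B0 → same block

YES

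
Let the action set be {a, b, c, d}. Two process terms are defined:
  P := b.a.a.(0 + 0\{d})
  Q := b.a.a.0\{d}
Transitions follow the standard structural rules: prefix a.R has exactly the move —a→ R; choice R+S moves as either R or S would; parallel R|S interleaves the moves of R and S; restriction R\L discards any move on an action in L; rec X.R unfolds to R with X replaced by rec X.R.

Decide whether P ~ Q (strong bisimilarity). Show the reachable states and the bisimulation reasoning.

P ~ Q

LTS(P): 4 reachable states
  m0 = b.a.a.(0 + 0\{d}) :: —b→ m1
  m1 = a.a.(0 + 0\{d}) :: —a→ m2
  m2 = a.(0 + 0\{d}) :: —a→ m3
  m3 = 0 + 0\{d} :: ·
LTS(Q): 4 reachable states
  n0 = b.a.a.0\{d} :: —b→ n1
  n1 = a.a.0\{d} :: —a→ n2
  n2 = a.0\{d} :: —a→ n3
  n3 = 0\{d} :: ·
Bisimilarity quotient blocks:
  B0 = {m0, n0}
  B1 = {m1, n1}
  B2 = {m2, n2}
  B3 = {m3, n3}
m0 ∈ B0, n0 ∈ B0 → same block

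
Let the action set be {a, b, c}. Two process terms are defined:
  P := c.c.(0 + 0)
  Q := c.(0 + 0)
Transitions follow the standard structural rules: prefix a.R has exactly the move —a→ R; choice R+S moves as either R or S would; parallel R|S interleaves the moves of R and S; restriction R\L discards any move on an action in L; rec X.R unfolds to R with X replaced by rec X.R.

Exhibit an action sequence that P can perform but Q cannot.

LTS(P): 3 reachable states
  u0 = c.c.(0 + 0) :: —c→ u1
  u1 = c.(0 + 0) :: —c→ u2
  u2 = 0 + 0 :: ∅
LTS(Q): 2 reachable states
  v0 = c.(0 + 0) :: —c→ v1
  v1 = 0 + 0 :: ∅
Trace ⟨cc⟩ through P, begin at {u0}:
  [1] c ⇒ {u1}
  [2] c ⇒ {u2}
  ✓ P
Trace ⟨cc⟩ through Q, begin at {v0}:
  [1] c ⇒ {v1}
  [2] c ⇒ ∅  — Q cannot continue

cc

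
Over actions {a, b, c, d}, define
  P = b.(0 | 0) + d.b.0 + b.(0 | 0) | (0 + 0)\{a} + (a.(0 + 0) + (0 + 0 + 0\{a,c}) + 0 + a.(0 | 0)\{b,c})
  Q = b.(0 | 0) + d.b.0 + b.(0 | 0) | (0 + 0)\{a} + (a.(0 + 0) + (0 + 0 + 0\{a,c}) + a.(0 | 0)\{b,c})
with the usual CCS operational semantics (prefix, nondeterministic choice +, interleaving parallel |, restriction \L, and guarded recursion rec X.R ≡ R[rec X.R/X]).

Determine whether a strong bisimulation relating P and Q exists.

P's transition system — 7 states:
  p0 = b.(0 | 0) + d.b.0 + b.(0 | 0) | (0 + 0)\{a} + (a.(0 + 0) + (0 + 0 + 0\{a,c}) + 0 + a.(0 | 0)\{b,c}) | -a-> p1, -a-> p2, -b-> p3, -b-> p4, -d-> p5
  p1 = (0 | 0)\{b,c} | stopped
  p2 = 0 + 0 | stopped
  p3 = 0 | 0 | stopped
  p4 = 0 | 0 | (0 + 0)\{a} | stopped
  p5 = b.0 | -b-> p6
  p6 = 0 | stopped
Q's transition system — 7 states:
  q0 = b.(0 | 0) + d.b.0 + b.(0 | 0) | (0 + 0)\{a} + (a.(0 + 0) + (0 + 0 + 0\{a,c}) + a.(0 | 0)\{b,c}) | -a-> q1, -a-> q2, -b-> q3, -b-> q4, -d-> q5
  q1 = (0 | 0)\{b,c} | stopped
  q2 = 0 + 0 | stopped
  q3 = 0 | 0 | stopped
  q4 = 0 | 0 | (0 + 0)\{a} | stopped
  q5 = b.0 | -b-> q6
  q6 = 0 | stopped
Coarsest stable partition (strong bisimilarity classes):
  B0 = {p0, q0}
  B1 = {p1, p2, p3, p4, p6, q1, q2, q3, q4, q6}
  B2 = {p5, q5}
p0 ∈ B0, q0 ∈ B0 → same block

YES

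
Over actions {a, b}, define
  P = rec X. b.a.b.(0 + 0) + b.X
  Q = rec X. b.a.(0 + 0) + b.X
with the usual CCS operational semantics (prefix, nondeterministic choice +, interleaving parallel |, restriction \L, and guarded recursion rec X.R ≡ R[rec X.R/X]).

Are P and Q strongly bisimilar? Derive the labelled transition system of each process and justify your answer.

not bisimilar

LTS(P): 4 reachable states
  p0 = rec X. b.a.b.(0 + 0) + b.X → =b=> p0, =b=> p1
  p1 = a.b.(0 + 0) → =a=> p2
  p2 = b.(0 + 0) → =b=> p3
  p3 = 0 + 0 → stopped
LTS(Q): 3 reachable states
  q0 = rec X. b.a.(0 + 0) + b.X → =b=> q0, =b=> q1
  q1 = a.(0 + 0) → =a=> q2
  q2 = 0 + 0 → stopped
Coarsest stable partition (strong bisimilarity classes):
  B0 = {p0}
  B1 = {p1}
  B2 = {p2}
  B3 = {p3, q2}
  B4 = {q0}
  B5 = {q1}
p0 ∈ B0, q0 ∈ B4 → different blocks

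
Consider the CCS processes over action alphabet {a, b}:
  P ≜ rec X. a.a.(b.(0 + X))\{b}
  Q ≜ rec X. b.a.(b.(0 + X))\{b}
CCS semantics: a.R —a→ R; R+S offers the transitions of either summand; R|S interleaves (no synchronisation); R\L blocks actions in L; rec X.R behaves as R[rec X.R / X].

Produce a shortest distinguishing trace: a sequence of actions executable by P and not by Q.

LTS(P): 3 reachable states
  m0 = rec X. a.a.(b.(0 + X))\{b} has moves --a--▸ m1
  m1 = a.(b.(0 + (rec X. a.a.(b.(0 + X))\{b})))\{b} has moves --a--▸ m2
  m2 = (b.(0 + (rec X. a.a.(b.(0 + X))\{b})))\{b} has moves deadlocked
LTS(Q): 3 reachable states
  n0 = rec X. b.a.(b.(0 + X))\{b} has moves --b--▸ n1
  n1 = a.(b.(0 + (rec X. b.a.(b.(0 + X))\{b})))\{b} has moves --a--▸ n2
  n2 = (b.(0 + (rec X. b.a.(b.(0 + X))\{b})))\{b} has moves deadlocked
Executing a from P (initial set {m0}):
  step 1 (a): {m1}
  ✓ P
Executing a from Q (initial set {n0}):
  step 1 (a): ∅  — Q cannot continue

a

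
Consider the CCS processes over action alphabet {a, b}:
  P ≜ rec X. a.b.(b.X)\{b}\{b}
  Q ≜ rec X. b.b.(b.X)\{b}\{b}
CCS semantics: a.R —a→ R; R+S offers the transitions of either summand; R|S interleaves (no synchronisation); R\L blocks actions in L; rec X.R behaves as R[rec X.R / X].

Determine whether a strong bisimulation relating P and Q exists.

LTS(P): 3 reachable states
  s0 = rec X. a.b.(b.X)\{b}\{b} → ··a··> s1
  s1 = b.(b.(rec X. a.b.(b.X)\{b}\{b}))\{b}\{b} → ··b··> s2
  s2 = (b.(rec X. a.b.(b.X)\{b}\{b}))\{b}\{b} → stopped
LTS(Q): 3 reachable states
  t0 = rec X. b.b.(b.X)\{b}\{b} → ··b··> t1
  t1 = b.(b.(rec X. b.b.(b.X)\{b}\{b}))\{b}\{b} → ··b··> t2
  t2 = (b.(rec X. b.b.(b.X)\{b}\{b}))\{b}\{b} → stopped
Bisimilarity quotient blocks:
  B0 = {s0}
  B1 = {s1, t1}
  B2 = {s2, t2}
  B3 = {t0}
s0 ∈ B0, t0 ∈ B3 → different blocks

NO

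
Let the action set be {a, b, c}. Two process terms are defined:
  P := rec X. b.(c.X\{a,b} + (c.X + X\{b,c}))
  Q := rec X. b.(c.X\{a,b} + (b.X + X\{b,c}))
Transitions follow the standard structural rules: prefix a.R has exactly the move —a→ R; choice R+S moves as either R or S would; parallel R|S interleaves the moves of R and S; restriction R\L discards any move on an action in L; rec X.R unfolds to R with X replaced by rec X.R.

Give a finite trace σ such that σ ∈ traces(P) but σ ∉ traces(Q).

P's transition system — 3 states:
  s0 = rec X. b.(c.X\{a,b} + (c.X + X\{b,c})) has moves -b-> s1
  s1 = c.(rec X. b.(c.X\{a,b} + (c.X + X\{b,c})))\{a,b} + (c.(rec X. b.(c.X\{a,b} + (c.X + X\{b,c}))) + (rec X. b.(c.X\{a,b} + (c.X + X\{b,c})))\{b,c}) has moves -c-> s0, -c-> s2
  s2 = (rec X. b.(c.X\{a,b} + (c.X + X\{b,c})))\{a,b} has moves (no moves)
Q's transition system — 3 states:
  t0 = rec X. b.(c.X\{a,b} + (b.X + X\{b,c})) has moves -b-> t1
  t1 = c.(rec X. b.(c.X\{a,b} + (b.X + X\{b,c})))\{a,b} + (b.(rec X. b.(c.X\{a,b} + (b.X + X\{b,c}))) + (rec X. b.(c.X\{a,b} + (b.X + X\{b,c})))\{b,c}) has moves -b-> t0, -c-> t2
  t2 = (rec X. b.(c.X\{a,b} + (b.X + X\{b,c})))\{a,b} has moves (no moves)
Run σ = ⟨bcb⟩ on P: start {s0}
  [1] b ⇒ {s1}
  [2] c ⇒ {s0, s2}
  [3] b ⇒ {s1}
  P completes σ.
Run σ = ⟨bcb⟩ on Q: start {t0}
  [1] b ⇒ {t1}
  [2] c ⇒ {t2}
  [3] b ⇒ ∅  — Q cannot continue

bcb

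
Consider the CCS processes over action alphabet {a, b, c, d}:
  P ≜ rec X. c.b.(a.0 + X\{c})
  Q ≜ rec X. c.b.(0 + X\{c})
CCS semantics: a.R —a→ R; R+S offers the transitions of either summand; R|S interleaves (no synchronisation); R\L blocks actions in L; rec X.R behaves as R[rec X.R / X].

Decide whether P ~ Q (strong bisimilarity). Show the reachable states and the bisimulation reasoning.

LTS(P): 4 reachable states
  p0 = rec X. c.b.(a.0 + X\{c}) :: =c=> p1
  p1 = b.(a.0 + (rec X. c.b.(a.0 + X\{c}))\{c}) :: =b=> p2
  p2 = a.0 + (rec X. c.b.(a.0 + X\{c}))\{c} :: =a=> p3
  p3 = 0 :: deadlocked
LTS(Q): 3 reachable states
  q0 = rec X. c.b.(0 + X\{c}) :: =c=> q1
  q1 = b.(0 + (rec X. c.b.(0 + X\{c}))\{c}) :: =b=> q2
  q2 = 0 + (rec X. c.b.(0 + X\{c}))\{c} :: deadlocked
Coarsest stable partition (strong bisimilarity classes):
  B0 = {p0}
  B1 = {p1}
  B2 = {p2}
  B3 = {p3, q2}
  B4 = {q0}
  B5 = {q1}
p0 ∈ B0, q0 ∈ B4 → different blocks

NO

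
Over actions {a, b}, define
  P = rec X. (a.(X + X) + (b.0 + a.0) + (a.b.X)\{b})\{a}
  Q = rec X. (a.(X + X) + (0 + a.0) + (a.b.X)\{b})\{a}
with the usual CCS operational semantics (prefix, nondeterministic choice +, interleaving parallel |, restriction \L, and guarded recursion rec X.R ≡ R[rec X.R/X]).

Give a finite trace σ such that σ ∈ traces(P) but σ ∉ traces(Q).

P's transition system — 2 states:
  p0 = rec X. (a.(X + X) + (b.0 + a.0) + (a.b.X)\{b})\{a} → ··b··> p1
  p1 = 0\{a} → ·
Q's transition system — 1 states:
  q0 = rec X. (a.(X + X) + (0 + a.0) + (a.b.X)\{b})\{a} → ·
Run σ = ⟨b⟩ on P: start {p0}
  after b @ step 1: {p1}
  — P admits the full trace.
Run σ = ⟨b⟩ on Q: start {q0}
  after b @ step 1: ∅ (Q stuck)

b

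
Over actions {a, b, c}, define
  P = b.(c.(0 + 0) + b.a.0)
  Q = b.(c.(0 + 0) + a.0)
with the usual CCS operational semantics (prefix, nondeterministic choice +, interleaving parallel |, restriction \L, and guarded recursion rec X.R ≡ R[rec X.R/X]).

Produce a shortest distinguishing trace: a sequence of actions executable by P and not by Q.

bb

P's transition system — 5 states:
  p0 = b.(c.(0 + 0) + b.a.0) ⊢ ··b··> p1
  p1 = c.(0 + 0) + b.a.0 ⊢ ··b··> p2, ··c··> p3
  p2 = a.0 ⊢ ··a··> p4
  p3 = 0 + 0 ⊢ ·
  p4 = 0 ⊢ ·
Q's transition system — 4 states:
  q0 = b.(c.(0 + 0) + a.0) ⊢ ··b··> q1
  q1 = c.(0 + 0) + a.0 ⊢ ··a··> q2, ··c··> q3
  q2 = 0 ⊢ ·
  q3 = 0 + 0 ⊢ ·
Trace ⟨bb⟩ through P, begin at {p0}:
  [1] b ⇒ {p1}
  [2] b ⇒ {p2}
  ✓ P
Trace ⟨bb⟩ through Q, begin at {q0}:
  [1] b ⇒ {q1}
  [2] b ⇒ ∅  — Q cannot continue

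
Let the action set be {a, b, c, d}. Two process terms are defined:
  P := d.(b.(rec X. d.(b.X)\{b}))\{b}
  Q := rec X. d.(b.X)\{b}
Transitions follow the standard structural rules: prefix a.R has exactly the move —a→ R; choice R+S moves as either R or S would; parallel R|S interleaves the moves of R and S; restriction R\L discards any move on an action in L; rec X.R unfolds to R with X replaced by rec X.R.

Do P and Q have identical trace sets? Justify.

trace-equivalent

LTS(P): 2 reachable states
  s0 = d.(b.(rec X. d.(b.X)\{b}))\{b} ⊢ —d→ s1
  s1 = (b.(rec X. d.(b.X)\{b}))\{b} ⊢ ·
LTS(Q): 2 reachable states
  t0 = rec X. d.(b.X)\{b} ⊢ —d→ t1
  t1 = (b.(rec X. d.(b.X)\{b}))\{b} ⊢ ·
Coarsest stable partition (strong bisimilarity classes):
  B0 = {s0, t0}
  B1 = {s1, t1}
s0 ∈ B0, t0 ∈ B0 → same block
Bisimilar ⇒ trace-equivalent.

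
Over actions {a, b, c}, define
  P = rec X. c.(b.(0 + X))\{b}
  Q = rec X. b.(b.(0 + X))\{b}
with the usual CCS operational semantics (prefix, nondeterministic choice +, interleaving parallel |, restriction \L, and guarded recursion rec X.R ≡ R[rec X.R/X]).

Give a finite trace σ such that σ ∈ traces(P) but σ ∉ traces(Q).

c

P's transition system — 2 states:
  m0 = rec X. c.(b.(0 + X))\{b} → ··c··> m1
  m1 = (b.(0 + (rec X. c.(b.(0 + X))\{b})))\{b} → (no moves)
Q's transition system — 2 states:
  n0 = rec X. b.(b.(0 + X))\{b} → ··b··> n1
  n1 = (b.(0 + (rec X. b.(b.(0 + X))\{b})))\{b} → (no moves)
Trace ⟨c⟩ through P, begin at {m0}:
  [1] c ⇒ {m1}
  P completes σ.
Trace ⟨c⟩ through Q, begin at {n0}:
  [1] c ⇒ no successor for Q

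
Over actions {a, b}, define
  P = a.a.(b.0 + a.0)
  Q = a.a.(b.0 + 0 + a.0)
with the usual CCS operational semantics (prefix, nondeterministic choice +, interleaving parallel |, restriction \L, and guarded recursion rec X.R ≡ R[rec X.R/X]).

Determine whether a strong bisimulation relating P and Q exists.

Reachable graph of P (4 states):
  m0 = a.a.(b.0 + a.0) has moves --a--▸ m1
  m1 = a.(b.0 + a.0) has moves --a--▸ m2
  m2 = b.0 + a.0 has moves --a--▸ m3, --b--▸ m3
  m3 = 0 has moves ∅
Reachable graph of Q (4 states):
  n0 = a.a.(b.0 + 0 + a.0) has moves --a--▸ n1
  n1 = a.(b.0 + 0 + a.0) has moves --a--▸ n2
  n2 = b.0 + 0 + a.0 has moves --a--▸ n3, --b--▸ n3
  n3 = 0 has moves ∅
Coarsest stable partition (strong bisimilarity classes):
  B0 = {m0, n0}
  B1 = {m1, n1}
  B2 = {m2, n2}
  B3 = {m3, n3}
m0 ∈ B0, n0 ∈ B0 → same block

bisimilar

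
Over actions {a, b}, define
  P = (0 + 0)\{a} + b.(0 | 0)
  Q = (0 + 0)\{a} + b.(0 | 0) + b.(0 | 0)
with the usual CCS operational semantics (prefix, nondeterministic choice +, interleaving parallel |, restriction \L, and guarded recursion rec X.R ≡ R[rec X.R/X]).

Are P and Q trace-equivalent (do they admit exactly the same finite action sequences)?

P's transition system — 2 states:
  u0 = (0 + 0)\{a} + b.(0 | 0) → --b--▸ u1
  u1 = 0 | 0 → (no moves)
Q's transition system — 2 states:
  v0 = (0 + 0)\{a} + b.(0 | 0) + b.(0 | 0) → --b--▸ v1
  v1 = 0 | 0 → (no moves)
Coarsest stable partition (strong bisimilarity classes):
  B0 = {u0, v0}
  B1 = {u1, v1}
u0 ∈ B0, v0 ∈ B0 → same block
Bisimilar ⇒ trace-equivalent.

YES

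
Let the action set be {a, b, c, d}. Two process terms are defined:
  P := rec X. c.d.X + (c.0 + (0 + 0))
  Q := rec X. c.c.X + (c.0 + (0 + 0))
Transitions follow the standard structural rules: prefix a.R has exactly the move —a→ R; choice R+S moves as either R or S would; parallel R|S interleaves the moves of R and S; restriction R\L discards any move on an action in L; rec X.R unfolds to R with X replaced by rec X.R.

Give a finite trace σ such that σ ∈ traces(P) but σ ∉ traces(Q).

P's transition system — 3 states:
  u0 = rec X. c.d.X + (c.0 + (0 + 0)) ⊢ —c→ u1, —c→ u2
  u1 = 0 ⊢ deadlocked
  u2 = d.(rec X. c.d.X + (c.0 + (0 + 0))) ⊢ —d→ u0
Q's transition system — 3 states:
  v0 = rec X. c.c.X + (c.0 + (0 + 0)) ⊢ —c→ v1, —c→ v2
  v1 = 0 ⊢ deadlocked
  v2 = c.(rec X. c.c.X + (c.0 + (0 + 0))) ⊢ —c→ v0
Executing cd from P (initial set {u0}):
  after c @ step 1: {u1, u2}
  after d @ step 2: {u0}
  — P admits the full trace.
Executing cd from Q (initial set {v0}):
  after c @ step 1: {v1, v2}
  after d @ step 2: ∅  — Q cannot continue

cd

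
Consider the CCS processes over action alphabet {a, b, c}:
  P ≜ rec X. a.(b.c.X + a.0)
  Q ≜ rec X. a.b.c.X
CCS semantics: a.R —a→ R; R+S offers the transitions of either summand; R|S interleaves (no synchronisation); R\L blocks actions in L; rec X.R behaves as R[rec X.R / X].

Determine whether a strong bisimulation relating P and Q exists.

Reachable graph of P (4 states):
  m0 = rec X. a.(b.c.X + a.0) → —a→ m1
  m1 = b.c.(rec X. a.(b.c.X + a.0)) + a.0 → —a→ m2, —b→ m3
  m2 = 0 → ∅
  m3 = c.(rec X. a.(b.c.X + a.0)) → —c→ m0
Reachable graph of Q (3 states):
  n0 = rec X. a.b.c.X → —a→ n1
  n1 = b.c.(rec X. a.b.c.X) → —b→ n2
  n2 = c.(rec X. a.b.c.X) → —c→ n0
Partition-refinement fixed point:
  B0 = {m0}
  B1 = {m1}
  B2 = {m2}
  B3 = {m3}
  B4 = {n0}
  B5 = {n1}
  B6 = {n2}
m0 ∈ B0, n0 ∈ B4 → different blocks

P ≁ Q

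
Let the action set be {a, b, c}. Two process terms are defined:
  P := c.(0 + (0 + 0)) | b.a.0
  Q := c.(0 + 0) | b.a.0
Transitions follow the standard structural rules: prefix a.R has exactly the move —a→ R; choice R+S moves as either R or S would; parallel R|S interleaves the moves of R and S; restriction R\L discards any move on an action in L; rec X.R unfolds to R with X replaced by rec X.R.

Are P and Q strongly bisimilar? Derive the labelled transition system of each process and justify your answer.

bisimilar

P's transition system — 6 states:
  m0 = c.(0 + (0 + 0)) | b.a.0 :: ··b··> m1, ··c··> m2
  m1 = c.(0 + (0 + 0)) | a.0 :: ··a··> m3, ··c··> m4
  m2 = (0 + (0 + 0)) | b.a.0 :: ··b··> m4
  m3 = c.(0 + (0 + 0)) | 0 :: ··c··> m5
  m4 = (0 + (0 + 0)) | a.0 :: ··a··> m5
  m5 = (0 + (0 + 0)) | 0 :: ·
Q's transition system — 6 states:
  n0 = c.(0 + 0) | b.a.0 :: ··b··> n1, ··c··> n2
  n1 = c.(0 + 0) | a.0 :: ··a··> n3, ··c··> n4
  n2 = (0 + 0) | b.a.0 :: ··b··> n4
  n3 = c.(0 + 0) | 0 :: ··c··> n5
  n4 = (0 + 0) | a.0 :: ··a··> n5
  n5 = (0 + 0) | 0 :: ·
Partition-refinement fixed point:
  B0 = {m0, n0}
  B1 = {m1, n1}
  B2 = {m3, n3}
  B3 = {m5, n5}
  B4 = {m4, n4}
  B5 = {m2, n2}
m0 ∈ B0, n0 ∈ B0 → same block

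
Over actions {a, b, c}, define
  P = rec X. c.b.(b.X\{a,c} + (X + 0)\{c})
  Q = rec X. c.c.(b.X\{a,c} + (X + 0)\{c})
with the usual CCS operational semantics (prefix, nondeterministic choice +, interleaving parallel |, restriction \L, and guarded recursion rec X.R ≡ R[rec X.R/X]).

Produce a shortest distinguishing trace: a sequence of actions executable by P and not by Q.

cb

P's transition system — 4 states:
  p0 = rec X. c.b.(b.X\{a,c} + (X + 0)\{c}) has moves —c→ p1
  p1 = b.(b.(rec X. c.b.(b.X\{a,c} + (X + 0)\{c}))\{a,c} + ((rec X. c.b.(b.X\{a,c} + (X + 0)\{c})) + 0)\{c}) has moves —b→ p2
  p2 = b.(rec X. c.b.(b.X\{a,c} + (X + 0)\{c}))\{a,c} + ((rec X. c.b.(b.X\{a,c} + (X + 0)\{c})) + 0)\{c} has moves —b→ p3
  p3 = (rec X. c.b.(b.X\{a,c} + (X + 0)\{c}))\{a,c} has moves ·
Q's transition system — 4 states:
  q0 = rec X. c.c.(b.X\{a,c} + (X + 0)\{c}) has moves —c→ q1
  q1 = c.(b.(rec X. c.c.(b.X\{a,c} + (X + 0)\{c}))\{a,c} + ((rec X. c.c.(b.X\{a,c} + (X + 0)\{c})) + 0)\{c}) has moves —c→ q2
  q2 = b.(rec X. c.c.(b.X\{a,c} + (X + 0)\{c}))\{a,c} + ((rec X. c.c.(b.X\{a,c} + (X + 0)\{c})) + 0)\{c} has moves —b→ q3
  q3 = (rec X. c.c.(b.X\{a,c} + (X + 0)\{c}))\{a,c} has moves ·
Run σ = ⟨cb⟩ on P: start {p0}
  after c @ step 1: {p1}
  after b @ step 2: {p2}
  P completes σ.
Run σ = ⟨cb⟩ on Q: start {q0}
  after c @ step 1: {q1}
  after b @ step 2: ∅ (Q stuck)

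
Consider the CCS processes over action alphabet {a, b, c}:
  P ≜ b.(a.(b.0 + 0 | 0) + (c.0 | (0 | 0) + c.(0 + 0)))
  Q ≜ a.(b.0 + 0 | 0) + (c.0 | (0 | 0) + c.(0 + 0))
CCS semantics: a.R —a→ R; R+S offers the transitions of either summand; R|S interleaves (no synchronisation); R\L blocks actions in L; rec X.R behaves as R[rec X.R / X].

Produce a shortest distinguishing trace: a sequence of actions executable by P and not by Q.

LTS(P): 6 reachable states
  s0 = b.(a.(b.0 + 0 | 0) + (c.0 | (0 | 0) + c.(0 + 0))) has moves =b=> s1
  s1 = a.(b.0 + 0 | 0) + (c.0 | (0 | 0) + c.(0 + 0)) has moves =a=> s2, =c=> s3, =c=> s4
  s2 = b.0 + 0 | 0 has moves =b=> s5
  s3 = 0 + 0 has moves ∅
  s4 = 0 | (0 | 0) has moves ∅
  s5 = 0 has moves ∅
LTS(Q): 5 reachable states
  t0 = a.(b.0 + 0 | 0) + (c.0 | (0 | 0) + c.(0 + 0)) has moves =a=> t1, =c=> t2, =c=> t3
  t1 = b.0 + 0 | 0 has moves =b=> t4
  t2 = 0 + 0 has moves ∅
  t3 = 0 | (0 | 0) has moves ∅
  t4 = 0 has moves ∅
Executing b from P (initial set {s0}):
  step 1 (b): {s1}
  — P admits the full trace.
Executing b from Q (initial set {t0}):
  step 1 (b): ∅  — Q cannot continue

b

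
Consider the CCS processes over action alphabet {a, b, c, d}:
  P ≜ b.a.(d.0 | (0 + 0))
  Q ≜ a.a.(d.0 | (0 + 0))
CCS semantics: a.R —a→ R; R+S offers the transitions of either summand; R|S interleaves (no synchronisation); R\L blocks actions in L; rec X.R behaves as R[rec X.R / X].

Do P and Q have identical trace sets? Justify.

P's transition system — 4 states:
  m0 = b.a.(d.0 | (0 + 0)) ⊢ --b--▸ m1
  m1 = a.(d.0 | (0 + 0)) ⊢ --a--▸ m2
  m2 = d.0 | (0 + 0) ⊢ --d--▸ m3
  m3 = 0 | (0 + 0) ⊢ (no moves)
Q's transition system — 4 states:
  n0 = a.a.(d.0 | (0 + 0)) ⊢ --a--▸ n1
  n1 = a.(d.0 | (0 + 0)) ⊢ --a--▸ n2
  n2 = d.0 | (0 + 0) ⊢ --d--▸ n3
  n3 = 0 | (0 + 0) ⊢ (no moves)
Run σ = ⟨b⟩ on P: start {m0}
  step 1 (b): {m1}
  — P admits the full trace.
Run σ = ⟨b⟩ on Q: start {n0}
  step 1 (b): ∅ (Q stuck)

trace-distinct — witness ⟨b⟩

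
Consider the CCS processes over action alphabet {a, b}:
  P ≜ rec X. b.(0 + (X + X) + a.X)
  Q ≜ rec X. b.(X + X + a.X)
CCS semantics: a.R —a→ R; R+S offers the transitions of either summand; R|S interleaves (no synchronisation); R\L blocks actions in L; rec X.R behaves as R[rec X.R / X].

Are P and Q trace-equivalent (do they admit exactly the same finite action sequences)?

LTS(P): 2 reachable states
  u0 = rec X. b.(0 + (X + X) + a.X) | --b--▸ u1
  u1 = 0 + ((rec X. b.(0 + (X + X) + a.X)) + (rec X. b.(0 + (X + X) + a.X))) + a.(rec X. b.(0 + (X + X) + a.X)) | --a--▸ u0, --b--▸ u1
LTS(Q): 2 reachable states
  v0 = rec X. b.(X + X + a.X) | --b--▸ v1
  v1 = (rec X. b.(X + X + a.X)) + (rec X. b.(X + X + a.X)) + a.(rec X. b.(X + X + a.X)) | --a--▸ v0, --b--▸ v1
Coarsest stable partition (strong bisimilarity classes):
  B0 = {u0, v0}
  B1 = {u1, v1}
u0 ∈ B0, v0 ∈ B0 → same block
Bisimilar ⇒ trace-equivalent.

traces(P) = traces(Q)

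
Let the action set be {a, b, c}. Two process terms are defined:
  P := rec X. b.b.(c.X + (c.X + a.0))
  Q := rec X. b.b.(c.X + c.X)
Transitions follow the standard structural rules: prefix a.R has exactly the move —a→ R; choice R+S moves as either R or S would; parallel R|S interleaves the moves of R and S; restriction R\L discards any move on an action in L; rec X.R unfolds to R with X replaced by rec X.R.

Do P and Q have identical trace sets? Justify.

P's transition system — 4 states:
  m0 = rec X. b.b.(c.X + (c.X + a.0)) :: -b-> m1
  m1 = b.(c.(rec X. b.b.(c.X + (c.X + a.0))) + (c.(rec X. b.b.(c.X + (c.X + a.0))) + a.0)) :: -b-> m2
  m2 = c.(rec X. b.b.(c.X + (c.X + a.0))) + (c.(rec X. b.b.(c.X + (c.X + a.0))) + a.0) :: -a-> m3, -c-> m0
  m3 = 0 :: stopped
Q's transition system — 3 states:
  n0 = rec X. b.b.(c.X + c.X) :: -b-> n1
  n1 = b.(c.(rec X. b.b.(c.X + c.X)) + c.(rec X. b.b.(c.X + c.X))) :: -b-> n2
  n2 = c.(rec X. b.b.(c.X + c.X)) + c.(rec X. b.b.(c.X + c.X)) :: -c-> n0
Executing bba from P (initial set {m0}):
  after b @ step 1: {m1}
  after b @ step 2: {m2}
  after a @ step 3: {m3}
  P completes σ.
Executing bba from Q (initial set {n0}):
  after b @ step 1: {n1}
  after b @ step 2: {n2}
  after a @ step 3: ∅  — Q cannot continue

traces(P) ≠ traces(Q) — witness ⟨bba⟩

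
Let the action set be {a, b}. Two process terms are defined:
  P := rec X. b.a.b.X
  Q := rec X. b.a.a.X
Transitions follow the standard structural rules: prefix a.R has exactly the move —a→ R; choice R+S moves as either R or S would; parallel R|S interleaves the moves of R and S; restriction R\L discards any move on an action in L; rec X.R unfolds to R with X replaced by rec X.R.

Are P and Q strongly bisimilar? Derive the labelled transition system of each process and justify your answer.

Reachable graph of P (3 states):
  s0 = rec X. b.a.b.X :: --b--▸ s1
  s1 = a.b.(rec X. b.a.b.X) :: --a--▸ s2
  s2 = b.(rec X. b.a.b.X) :: --b--▸ s0
Reachable graph of Q (3 states):
  t0 = rec X. b.a.a.X :: --b--▸ t1
  t1 = a.a.(rec X. b.a.a.X) :: --a--▸ t2
  t2 = a.(rec X. b.a.a.X) :: --a--▸ t0
Partition-refinement fixed point:
  B0 = {s0}
  B1 = {s1}
  B2 = {s2}
  B3 = {t0}
  B4 = {t1}
  B5 = {t2}
s0 ∈ B0, t0 ∈ B3 → different blocks

P ≁ Q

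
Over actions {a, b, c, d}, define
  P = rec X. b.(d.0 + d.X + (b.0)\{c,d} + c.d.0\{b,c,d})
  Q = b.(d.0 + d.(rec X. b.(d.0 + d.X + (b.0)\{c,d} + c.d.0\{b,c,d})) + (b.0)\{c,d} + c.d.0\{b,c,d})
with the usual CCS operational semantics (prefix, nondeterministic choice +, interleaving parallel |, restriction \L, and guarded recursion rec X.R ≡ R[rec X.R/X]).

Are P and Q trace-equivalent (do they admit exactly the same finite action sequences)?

YES

LTS(P): 6 reachable states
  u0 = rec X. b.(d.0 + d.X + (b.0)\{c,d} + c.d.0\{b,c,d}) | --b--▸ u1
  u1 = d.0 + d.(rec X. b.(d.0 + d.X + (b.0)\{c,d} + c.d.0\{b,c,d})) + (b.0)\{c,d} + c.d.0\{b,c,d} | --b--▸ u2, --c--▸ u3, --d--▸ u0, --d--▸ u4
  u2 = 0\{c,d} | stopped
  u3 = d.0\{b,c,d} | --d--▸ u5
  u4 = 0 | stopped
  u5 = 0\{b,c,d} | stopped
LTS(Q): 7 reachable states
  v0 = b.(d.0 + d.(rec X. b.(d.0 + d.X + (b.0)\{c,d} + c.d.0\{b,c,d})) + (b.0)\{c,d} + c.d.0\{b,c,d}) | --b--▸ v1
  v1 = d.0 + d.(rec X. b.(d.0 + d.X + (b.0)\{c,d} + c.d.0\{b,c,d})) + (b.0)\{c,d} + c.d.0\{b,c,d} | --b--▸ v2, --c--▸ v3, --d--▸ v4, --d--▸ v5
  v2 = 0\{c,d} | stopped
  v3 = d.0\{b,c,d} | --d--▸ v6
  v4 = 0 | stopped
  v5 = rec X. b.(d.0 + d.X + (b.0)\{c,d} + c.d.0\{b,c,d}) | --b--▸ v1
  v6 = 0\{b,c,d} | stopped
Coarsest stable partition (strong bisimilarity classes):
  B0 = {u0, v0, v5}
  B1 = {u1, v1}
  B2 = {u2, u4, u5, v2, v4, v6}
  B3 = {u3, v3}
u0 ∈ B0, v0 ∈ B0 → same block
Bisimilar ⇒ trace-equivalent.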